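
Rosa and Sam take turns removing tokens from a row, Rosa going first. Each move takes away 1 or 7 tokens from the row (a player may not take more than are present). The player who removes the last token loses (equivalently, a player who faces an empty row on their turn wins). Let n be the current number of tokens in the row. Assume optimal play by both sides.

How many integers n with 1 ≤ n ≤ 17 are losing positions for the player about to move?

9

Label each position W (a win for the player to move) or L (a loss). A position with no legal move is W; any other position is W exactly when some move reaches an L, and L when every move reaches a W.
n=0: no move; the opponent has just taken the last token and therefore loses → W
n=1: →0(W) only, which is W, so L
n=2: →1(L), so W
n=3: →2(W) only, which is W, so L
n=4: →3(L), so W
n=5: →4(W) only, which is W, so L
n=6: →5(L), so W
n=7: →6(W), 0(W) — all W, so L
n=8: →7(L), so W
n=9: →8(W), 2(W) — all W, so L
n=10: →9(L), so W
n=11: →10(W), 4(W) — all W, so L
n=12: →11(L), so W
n=13: →12(W), 6(W) — all W, so L
n=14: →13(L), so W
n=15: →14(W), 8(W) — all W, so L
n=16: →15(L), so W
n=17: →16(W), 10(W) — all W, so L
L entries with 1 ≤ n ≤ 17 (the range starts at n=1): n = 1, 3, 5, 7, 9, 11, 13, 15, 17; that makes 9.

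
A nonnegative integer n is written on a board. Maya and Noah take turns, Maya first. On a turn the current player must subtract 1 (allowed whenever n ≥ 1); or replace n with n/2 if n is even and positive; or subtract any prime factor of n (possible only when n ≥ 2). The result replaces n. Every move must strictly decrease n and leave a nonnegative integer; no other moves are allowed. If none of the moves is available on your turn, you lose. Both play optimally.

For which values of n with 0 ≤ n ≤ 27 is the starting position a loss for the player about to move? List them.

Compute win/loss labels from the base case upward. A position with no move is L. Any other position is W if it can reach an L in one move, else L.
n=0: no move → L
n=1: →0(L), so W
n=2: →0(L), so W
n=3: →0(L), so W
n=4: →2(W), 3(W) — all W, so L
n=5: →0(L), so W
n=6: →4(L), so W
n=7: →0(L), so W
n=8: →4(L), so W
n=9: →6(W), 8(W) — all W, so L
n=10: →9(L), so W
n=11: →0(L), so W
n=12: →9(L), so W
n=13: →0(L), so W
n=14: →7(W), 12(W), 13(W) — all W, so L
n=15: →14(L), so W
n=16: →14(L), so W
n=17: →0(L), so W
n=18: →9(L), so W
n=19: →0(L), so W
n=20: →10(W), 15(W), 18(W), 19(W) — all W, so L
n=21: →14(L), so W
n=22: →20(L), so W
n=23: →0(L), so W
n=24: →12(W), 21(W), 22(W), 23(W) — all W, so L
n=25: →20(L), so W
n=26: →24(L), so W
n=27: →24(L), so W
Reading off the rows marked L gives the requested list; there are 6 such values of n.

0, 4, 9, 14, 20, 24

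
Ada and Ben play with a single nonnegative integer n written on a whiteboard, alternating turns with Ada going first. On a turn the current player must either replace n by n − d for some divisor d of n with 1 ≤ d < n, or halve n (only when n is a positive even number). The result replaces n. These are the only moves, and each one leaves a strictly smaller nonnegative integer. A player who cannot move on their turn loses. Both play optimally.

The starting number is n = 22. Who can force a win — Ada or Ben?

Use the standard recursion: the mover loses at a terminal position; elsewhere, the mover wins exactly when some move hands the opponent an L position.
n=0: no move → L
n=1: no move → L
n=2: can move to 1, which is L ⇒ W
n=3: the only move is to 2(W), a W ⇒ L
n=4: can move to 3, which is L ⇒ W
n=5: the only move is to 4(W), a W ⇒ L
n=6: can move to 3, which is L ⇒ W
n=7: the only move is to 6(W), a W ⇒ L
n=8: can move to 7, which is L ⇒ W
n=9: moves to 6(W), 8(W); every one is W ⇒ L
n=10: can move to 5, which is L ⇒ W
n=11: the only move is to 10(W), a W ⇒ L
n=12: can move to 9, which is L ⇒ W
n=13: the only move is to 12(W), a W ⇒ L
n=14: can move to 7, which is L ⇒ W
n=15: moves to 10(W), 12(W), 14(W); every one is W ⇒ L
n=16: can move to 15, which is L ⇒ W
n=17: the only move is to 16(W), a W ⇒ L
n=18: can move to 9, which is L ⇒ W
n=19: the only move is to 18(W), a W ⇒ L
n=20: can move to 15, which is L ⇒ W
n=21: moves to 14(W), 18(W), 20(W); every one is W ⇒ L
n=22: can move to 11, which is L ⇒ W
From 22 Ada can move to 11, reaching an L position.

Ada wins.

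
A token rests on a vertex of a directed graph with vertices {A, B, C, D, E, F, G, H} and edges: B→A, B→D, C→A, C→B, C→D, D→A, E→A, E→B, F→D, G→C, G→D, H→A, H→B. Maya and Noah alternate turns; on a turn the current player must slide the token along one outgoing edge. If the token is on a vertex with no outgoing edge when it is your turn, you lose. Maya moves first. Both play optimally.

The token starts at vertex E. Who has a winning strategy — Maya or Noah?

Maya wins.

Label each position W (a win for the player to move) or L (a loss). A position with no legal move is L; any other position is W exactly when some move reaches an L, and L when every move reaches a W.
Every edge goes from a vertex to one that appears earlier in the order A, D, B, H, C, E, G, F, so processing vertices in that order labels each vertex after all of its successors.
A: no outgoing edge → L
D: →A(L), so W
B: →A(L), so W
H: →A(L), so W
C: →A(L), so W
E: →A(L), so W
G: →C(W), D(W) — all W, so L
F: →D(W) only, which is W, so L
From E Maya can move to A, reaching an L position.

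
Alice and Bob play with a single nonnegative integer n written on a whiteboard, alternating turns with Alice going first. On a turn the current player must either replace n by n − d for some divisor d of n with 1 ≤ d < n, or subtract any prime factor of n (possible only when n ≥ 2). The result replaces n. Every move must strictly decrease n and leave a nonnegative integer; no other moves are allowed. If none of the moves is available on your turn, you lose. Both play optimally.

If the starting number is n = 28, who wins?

Alice wins.

Work bottom-up. With no move the player to move loses. Otherwise the position is W if at least one move leads to an L position for the opponent, and L if every move leads to a W.
n=0: no move → L
n=1: no move → L
n=2: →0(L), so W
n=3: →0(L), so W
n=4: →2(W), 3(W) — all W, so L
n=5: →0(L), so W
n=6: →4(L), so W
n=7: →0(L), so W
n=8: →4(L), so W
n=9: →6(W), 8(W) — all W, so L
n=10: →9(L), so W
n=11: →0(L), so W
n=12: →9(L), so W
n=13: →0(L), so W
n=14: →7(W), 12(W), 13(W) — all W, so L
n=15: →14(L), so W
n=16: →14(L), so W
n=17: →0(L), so W
n=18: →9(L), so W
n=19: →0(L), so W
n=20: →10(W), 15(W), 16(W), 18(W), 19(W) — all W, so L
n=21: →14(L), so W
n=22: →20(L), so W
n=23: →0(L), so W
n=24: →20(L), so W
n=25: →20(L), so W
n=26: →13(W), 24(W), 25(W) — all W, so L
n=27: →26(L), so W
n=28: →14(L), so W
From 28 Alice can move to 14, reaching an L position.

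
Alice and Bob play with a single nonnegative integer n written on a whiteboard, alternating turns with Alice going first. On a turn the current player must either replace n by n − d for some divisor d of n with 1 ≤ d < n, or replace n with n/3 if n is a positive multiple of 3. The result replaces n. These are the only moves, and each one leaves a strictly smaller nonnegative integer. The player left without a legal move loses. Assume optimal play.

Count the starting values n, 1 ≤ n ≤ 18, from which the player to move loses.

8

Work bottom-up. With no move the player to move loses. Otherwise the position is W if at least one move leads to an L position for the opponent, and L if every move leads to a W.
n=0: no move → L
n=1: no move → L
n=2: →1(L), so W
n=3: →1(L), so W
n=4: →2(W), 3(W) — all W, so L
n=5: →4(L), so W
n=6: →4(L), so W
n=7: →6(W) only, which is W, so L
n=8: →4(L), so W
n=9: →3(W), 6(W), 8(W) — all W, so L
n=10: →9(L), so W
n=11: →10(W) only, which is W, so L
n=12: →4(L), so W
n=13: →12(W) only, which is W, so L
n=14: →7(L), so W
n=15: →5(W), 10(W), 12(W), 14(W) — all W, so L
n=16: →15(L), so W
n=17: →16(W) only, which is W, so L
n=18: →9(L), so W
L entries with 1 ≤ n ≤ 18 (n=0 is outside the asked range and is not counted): n = 1, 4, 7, 9, 11, 13, 15, 17; that makes 8.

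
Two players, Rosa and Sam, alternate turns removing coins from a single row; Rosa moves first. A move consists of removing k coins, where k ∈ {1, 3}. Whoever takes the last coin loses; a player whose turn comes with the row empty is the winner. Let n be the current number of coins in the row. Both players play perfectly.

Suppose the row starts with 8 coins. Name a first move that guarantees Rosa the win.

Positions with no move are W. A position that does have a move is losing for the player to move precisely when every available move leads to a winning position for the opponent. Fill in the labels:
n=0: no move; the opponent has just taken the last coin and therefore loses → W
n=1: L (sole option 0(W) is W)
n=2: W (go to 1, an L position)
n=3: L (options 2(W), 0(W) are all W)
n=4: W (go to 3, an L position)
n=5: L (options 4(W), 2(W) are all W)
n=6: W (go to 5, an L position)
n=7: L (options 6(W), 4(W) are all W)
n=8: W (go to 7, an L position)
From 8, the L positions reachable in one move are: 7, 5. Any move reaching one of these is winning.

Remove 1, leaving 7.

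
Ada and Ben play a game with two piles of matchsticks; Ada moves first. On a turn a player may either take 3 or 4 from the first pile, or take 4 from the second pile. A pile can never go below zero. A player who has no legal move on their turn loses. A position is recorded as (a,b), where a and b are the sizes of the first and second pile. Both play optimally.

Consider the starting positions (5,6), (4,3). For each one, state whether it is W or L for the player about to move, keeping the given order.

Positions with no move are L. A position that does have a move is losing for the player to move precisely when every available move leads to a winning position for the opponent. Fill in the labels:
No move ever increases a pile, so every position that can arise here has a ≤ 5 and b ≤ 6; it is enough to label the cells with 0 ≤ a ≤ 5 and 0 ≤ b ≤ 6.
Every move lowers a or b (never raises either), so fill the grid row by row in increasing a, and left to right within a row: each cell's successors are then already labelled.
      b=0  b=1  b=2  b=3  b=4  b=5  b=6
a=0:    L    L    L    L    W    W    W
a=1:    L    L    L    L    W    W    W
a=2:    L    L    L    L    W    W    W
a=3:    W    W    W    W    L    L    L
a=4:    W    W    W    W    L    L    L
a=5:    W    W    W    W    L    L    L
Cells with no legal move (terminal, hence L): (0,0), (0,1), (0,2), (0,3), (1,0), (1,1), (1,2), (1,3), (2,0), (2,1), (2,2), (2,3).
The remaining L cells, each justified by listing all of its moves:
(3,4): L (options (0,4)(W), (3,0)(W) are all W)
(3,5): L (options (0,5)(W), (3,1)(W) are all W)
(3,6): L (options (0,6)(W), (3,2)(W) are all W)
(4,4): L (options (1,4)(W), (0,4)(W), (4,0)(W) are all W)
(4,5): L (options (1,5)(W), (0,5)(W), (4,1)(W) are all W)
(4,6): L (options (1,6)(W), (0,6)(W), (4,2)(W) are all W)
(5,4): L (options (2,4)(W), (1,4)(W), (5,0)(W) are all W)
(5,5): L (options (2,5)(W), (1,5)(W), (5,1)(W) are all W)
(5,6): L (options (2,6)(W), (1,6)(W), (5,2)(W) are all W)
Every other cell has at least one move into one of the L cells above, so it is W.
(5,6): one of the L cells justified above, so L
(4,3): the move to (1,3) reaches an L cell, so W

(5,6): L, (4,3): W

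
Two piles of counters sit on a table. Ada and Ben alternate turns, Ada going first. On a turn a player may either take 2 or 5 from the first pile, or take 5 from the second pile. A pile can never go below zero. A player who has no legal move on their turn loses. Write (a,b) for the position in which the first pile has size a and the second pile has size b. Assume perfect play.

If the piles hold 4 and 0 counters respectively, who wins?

Ben wins.

Work bottom-up. With no move the player to move loses. Otherwise the position is W if at least one move leads to an L position for the opponent, and L if every move leads to a W.
No move ever increases a pile, so every position that can arise here has a ≤ 4 and b ≤ 0; it is enough to label the cells with 0 ≤ a ≤ 4 and 0 ≤ b ≤ 0.
Every move lowers a or b (never raises either), so fill the grid row by row in increasing a, and left to right within a row: each cell's successors are then already labelled.
      b=0
a=0:    L
a=1:    L
a=2:    W
a=3:    W
a=4:    L
Cells with no legal move (terminal, hence L): (0,0), (1,0).
The remaining L cells, each justified by listing all of its moves:
(4,0): →(2,0)(W) only, which is W, so L
Every other cell has at least one move into one of the L cells above, so it is W.
The starting position (4,0) is L: whatever Ada does, the opponent receives a W position.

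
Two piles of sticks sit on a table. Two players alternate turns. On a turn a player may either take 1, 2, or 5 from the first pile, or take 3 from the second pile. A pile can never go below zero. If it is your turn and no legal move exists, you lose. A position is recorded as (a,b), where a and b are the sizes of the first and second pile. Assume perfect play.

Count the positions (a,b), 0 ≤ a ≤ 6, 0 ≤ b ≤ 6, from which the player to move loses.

Compute win/loss labels from the base case upward. A position with no move is L. Any other position is W if it can reach an L in one move, else L.
Every move lowers a or b (never raises either), so fill the grid row by row in increasing a, and left to right within a row: each cell's successors are then already labelled.
      b=0  b=1  b=2  b=3  b=4  b=5  b=6
a=0:    L    L    L    W    W    W    L
a=1:    W    W    W    L    L    L    W
a=2:    W    W    W    W    W    W    W
a=3:    L    L    L    W    W    W    L
a=4:    W    W    W    L    L    L    W
a=5:    W    W    W    W    W    W    W
a=6:    L    L    L    W    W    W    L
Cells with no legal move (terminal, hence L): (0,0), (0,1), (0,2).
The remaining L cells, each justified by listing all of its moves:
(0,6): the only move is to (0,3)(W), a W ⇒ L
(1,3): moves to (0,3)(W), (1,0)(W); every one is W ⇒ L
(1,4): moves to (0,4)(W), (1,1)(W); every one is W ⇒ L
(1,5): moves to (0,5)(W), (1,2)(W); every one is W ⇒ L
(3,0): moves to (2,0)(W), (1,0)(W); every one is W ⇒ L
(3,1): moves to (2,1)(W), (1,1)(W); every one is W ⇒ L
(3,2): moves to (2,2)(W), (1,2)(W); every one is W ⇒ L
(3,6): moves to (2,6)(W), (1,6)(W), (3,3)(W); every one is W ⇒ L
(4,3): moves to (3,3)(W), (2,3)(W), (4,0)(W); every one is W ⇒ L
(4,4): moves to (3,4)(W), (2,4)(W), (4,1)(W); every one is W ⇒ L
(4,5): moves to (3,5)(W), (2,5)(W), (4,2)(W); every one is W ⇒ L
(6,0): moves to (5,0)(W), (4,0)(W), (1,0)(W); every one is W ⇒ L
(6,1): moves to (5,1)(W), (4,1)(W), (1,1)(W); every one is W ⇒ L
(6,2): moves to (5,2)(W), (4,2)(W), (1,2)(W); every one is W ⇒ L
(6,6): moves to (5,6)(W), (4,6)(W), (1,6)(W), (6,3)(W); every one is W ⇒ L
Every other cell has at least one move into one of the L cells above, so it is W.
L cells per row: a=0: 4, a=1: 3, a=2: 0, a=3: 4, a=4: 3, a=5: 0, a=6: 4; total 18.

18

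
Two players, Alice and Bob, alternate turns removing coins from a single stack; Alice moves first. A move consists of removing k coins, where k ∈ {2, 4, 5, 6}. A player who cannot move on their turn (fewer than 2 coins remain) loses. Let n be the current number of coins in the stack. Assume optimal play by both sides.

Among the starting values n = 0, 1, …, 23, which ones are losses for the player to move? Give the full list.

Classify positions by backward induction: terminal positions (no move available) are L. From any other position, the mover wins iff some move reaches an L.
n=0: no move → L
n=1: no move → L
n=2: can move to 0, which is L ⇒ W
n=3: can move to 1, which is L ⇒ W
n=4: can move to 0, which is L ⇒ W
n=5: can move to 1, which is L ⇒ W
n=6: can move to 1, which is L ⇒ W
n=7: can move to 1, which is L ⇒ W
n=8: moves to 6(W), 4(W), 3(W), 2(W); every one is W ⇒ L
n=9: moves to 7(W), 5(W), 4(W), 3(W); every one is W ⇒ L
n=10: can move to 8, which is L ⇒ W
n=11: can move to 9, which is L ⇒ W
n=12: can move to 8, which is L ⇒ W
n=13: can move to 9, which is L ⇒ W
n=14: can move to 9, which is L ⇒ W
n=15: can move to 9, which is L ⇒ W
n=16: moves to 14(W), 12(W), 11(W), 10(W); every one is W ⇒ L
n=17: moves to 15(W), 13(W), 12(W), 11(W); every one is W ⇒ L
n=18: can move to 16, which is L ⇒ W
n=19: can move to 17, which is L ⇒ W
n=20: can move to 16, which is L ⇒ W
n=21: can move to 17, which is L ⇒ W
n=22: can move to 17, which is L ⇒ W
n=23: can move to 17, which is L ⇒ W
Reading off the rows marked L gives the requested list; there are 6 such values of n.

0, 1, 8, 9, 16, 17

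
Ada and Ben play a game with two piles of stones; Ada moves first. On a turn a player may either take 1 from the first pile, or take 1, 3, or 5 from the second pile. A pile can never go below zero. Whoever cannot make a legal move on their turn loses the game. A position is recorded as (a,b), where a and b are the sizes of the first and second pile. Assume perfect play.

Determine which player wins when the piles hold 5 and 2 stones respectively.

Compute win/loss labels from the base case upward. A position with no move is L. Any other position is W if it can reach an L in one move, else L.
No move ever increases a pile, so every position that can arise here has a ≤ 5 and b ≤ 2; it is enough to label the cells with 0 ≤ a ≤ 5 and 0 ≤ b ≤ 2.
Every move lowers a or b (never raises either), so fill the grid row by row in increasing a, and left to right within a row: each cell's successors are then already labelled.
      b=0  b=1  b=2
a=0:    L    W    L
a=1:    W    L    W
a=2:    L    W    L
a=3:    W    L    W
a=4:    L    W    L
a=5:    W    L    W
Cells with no legal move (terminal, hence L): (0,0).
The remaining L cells, each justified by listing all of its moves:
(0,2): L (sole option (0,1)(W) is W)
(1,1): L (options (0,1)(W), (1,0)(W) are all W)
(2,0): L (sole option (1,0)(W) is W)
(2,2): L (options (1,2)(W), (2,1)(W) are all W)
(3,1): L (options (2,1)(W), (3,0)(W) are all W)
(4,0): L (sole option (3,0)(W) is W)
(4,2): L (options (3,2)(W), (4,1)(W) are all W)
(5,1): L (options (4,1)(W), (5,0)(W) are all W)
Every other cell has at least one move into one of the L cells above, so it is W.
The starting position (5,2) is W: Ada should move to (4,2), handing over an L position.

Ada wins.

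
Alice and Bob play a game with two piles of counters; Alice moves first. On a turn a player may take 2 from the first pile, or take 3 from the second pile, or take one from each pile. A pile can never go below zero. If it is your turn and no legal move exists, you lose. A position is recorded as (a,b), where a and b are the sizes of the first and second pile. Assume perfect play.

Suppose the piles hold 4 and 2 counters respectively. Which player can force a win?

Build the W/L table. Terminal = L. A non-terminal position is W if it has a move to some L; otherwise it is L.
No move ever increases a pile, so every position that can arise here has a ≤ 4 and b ≤ 2; it is enough to label the cells with 0 ≤ a ≤ 4 and 0 ≤ b ≤ 2.
Every move lowers a or b (never raises either), so fill the grid row by row in increasing a, and left to right within a row: each cell's successors are then already labelled.
      b=0  b=1  b=2
a=0:    L    L    L
a=1:    L    W    W
a=2:    W    W    W
a=3:    W    L    L
a=4:    L    L    W
Cells with no legal move (terminal, hence L): (0,0), (0,1), (0,2), (1,0).
The remaining L cells, each justified by listing all of its moves:
(3,1): only reaches (1,1)(W), (2,0)(W), all W → L
(3,2): only reaches (1,2)(W), (2,1)(W), all W → L
(4,0): only reaches (2,0)(W), which is W → L
(4,1): only reaches (2,1)(W), (3,0)(W), all W → L
Every other cell has at least one move into one of the L cells above, so it is W.
The starting position (4,2) is W: Alice should move to (3,1), handing over an L position.

Alice wins.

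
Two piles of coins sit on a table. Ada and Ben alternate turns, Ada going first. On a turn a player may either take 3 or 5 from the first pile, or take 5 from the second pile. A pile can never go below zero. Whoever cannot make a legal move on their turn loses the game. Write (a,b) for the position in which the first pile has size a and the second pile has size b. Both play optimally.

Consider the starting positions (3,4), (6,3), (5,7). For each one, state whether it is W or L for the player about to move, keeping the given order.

(3,4): W, (6,3): W, (5,7): L

Use the standard recursion: the mover loses at a terminal position; elsewhere, the mover wins exactly when some move hands the opponent an L position.
No move ever increases a pile, so every position that can arise here has a ≤ 6 and b ≤ 7; it is enough to label the cells with 0 ≤ a ≤ 6 and 0 ≤ b ≤ 7.
Every move lowers a or b (never raises either), so fill the grid row by row in increasing a, and left to right within a row: each cell's successors are then already labelled.
      b=0  b=1  b=2  b=3  b=4  b=5  b=6  b=7
a=0:    L    L    L    L    L    W    W    W
a=1:    L    L    L    L    L    W    W    W
a=2:    L    L    L    L    L    W    W    W
a=3:    W    W    W    W    W    L    L    L
a=4:    W    W    W    W    W    L    L    L
a=5:    W    W    W    W    W    L    L    L
a=6:    W    W    W    W    W    W    W    W
Cells with no legal move (terminal, hence L): (0,0), (0,1), (0,2), (0,3), (0,4), (1,0), (1,1), (1,2), (1,3), (1,4), (2,0), (2,1), (2,2), (2,3), (2,4).
The remaining L cells, each justified by listing all of its moves:
(3,5): only reaches (0,5)(W), (3,0)(W), all W → L
(3,6): only reaches (0,6)(W), (3,1)(W), all W → L
(3,7): only reaches (0,7)(W), (3,2)(W), all W → L
(4,5): only reaches (1,5)(W), (4,0)(W), all W → L
(4,6): only reaches (1,6)(W), (4,1)(W), all W → L
(4,7): only reaches (1,7)(W), (4,2)(W), all W → L
(5,5): only reaches (2,5)(W), (0,5)(W), (5,0)(W), all W → L
(5,6): only reaches (2,6)(W), (0,6)(W), (5,1)(W), all W → L
(5,7): only reaches (2,7)(W), (0,7)(W), (5,2)(W), all W → L
Every other cell has at least one move into one of the L cells above, so it is W.
(3,4): the move to (0,4) reaches an L cell, so W
(6,3): the move to (1,3) reaches an L cell, so W
(5,7): one of the L cells justified above, so L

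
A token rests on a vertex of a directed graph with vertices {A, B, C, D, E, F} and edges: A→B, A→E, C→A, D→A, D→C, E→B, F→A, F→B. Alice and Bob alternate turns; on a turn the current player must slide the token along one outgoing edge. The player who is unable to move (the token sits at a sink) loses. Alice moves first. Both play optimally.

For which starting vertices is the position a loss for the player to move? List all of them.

B, C

Build the W/L table. Terminal = L. A non-terminal position is W if it has a move to some L; otherwise it is L.
Every edge goes from a vertex to one that appears earlier in the order B, E, A, F, C, D, so processing vertices in that order labels each vertex after all of its successors.
B: no outgoing edge → L
E: →B(L), so W
A: →B(L), so W
F: →B(L), so W
C: →A(W) only, which is W, so L
D: →C(L), so W
The losing starting vertices are exactly the entries labelled L in this table (2 of them).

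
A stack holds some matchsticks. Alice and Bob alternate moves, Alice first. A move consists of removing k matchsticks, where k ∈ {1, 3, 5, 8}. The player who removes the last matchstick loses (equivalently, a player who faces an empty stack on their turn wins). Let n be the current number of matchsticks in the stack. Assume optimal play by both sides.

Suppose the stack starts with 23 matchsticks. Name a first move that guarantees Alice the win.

Classify positions by backward induction: terminal positions (no move available) are W. From any other position, the mover wins iff some move reaches an L.
n=0: no move; the opponent has just taken the last matchstick and therefore loses → W
n=1: L (sole option 0(W) is W)
n=2: W (go to 1, an L position)
n=3: L (options 2(W), 0(W) are all W)
n=4: W (go to 3, an L position)
n=5: L (options 4(W), 2(W), 0(W) are all W)
n=6: W (go to 5, an L position)
n=7: L (options 6(W), 4(W), 2(W) are all W)
n=8: W (go to 7, an L position)
n=9: W (go to 1, an L position)
n=10: W (go to 7, an L position)
n=11: W (go to 3, an L position)
n=12: W (go to 7, an L position)
n=13: W (go to 5, an L position)
n=14: L (options 13(W), 11(W), 9(W), 6(W) are all W)
n=15: W (go to 14, an L position)
n=16: L (options 15(W), 13(W), 11(W), 8(W) are all W)
n=17: W (go to 16, an L position)
n=18: L (options 17(W), 15(W), 13(W), 10(W) are all W)
n=19: W (go to 18, an L position)
n=20: L (options 19(W), 17(W), 15(W), 12(W) are all W)
n=21: W (go to 20, an L position)
n=22: W (go to 14, an L position)
n=23: W (go to 20, an L position)
From 23, the L positions reachable in one move are: 20, 18. Any move reaching one of these is winning.

Remove 3, leaving 20.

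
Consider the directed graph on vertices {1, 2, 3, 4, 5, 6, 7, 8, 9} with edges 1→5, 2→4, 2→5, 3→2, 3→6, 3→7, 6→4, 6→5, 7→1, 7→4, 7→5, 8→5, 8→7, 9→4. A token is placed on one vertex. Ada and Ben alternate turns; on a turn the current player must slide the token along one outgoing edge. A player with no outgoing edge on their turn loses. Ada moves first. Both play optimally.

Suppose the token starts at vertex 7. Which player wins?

Use the standard recursion: the mover loses at a terminal position; elsewhere, the mover wins exactly when some move hands the opponent an L position.
Every edge goes from a vertex to one that appears earlier in the order 5, 4, 1, 9, 6, 7, 2, 3, 8, so processing vertices in that order labels each vertex after all of its successors.
5: no outgoing edge → L
4: no outgoing edge → L
1: reaches L-position 5 → W
9: reaches L-position 4 → W
6: reaches L-position 4 → W
7: reaches L-position 4 → W
2: reaches L-position 4 → W
3: only reaches 2(W), 7(W), 6(W), all W → L
8: reaches L-position 5 → W
The starting position 7 is W: Ada should move to 4, handing over an L position.

Ada wins.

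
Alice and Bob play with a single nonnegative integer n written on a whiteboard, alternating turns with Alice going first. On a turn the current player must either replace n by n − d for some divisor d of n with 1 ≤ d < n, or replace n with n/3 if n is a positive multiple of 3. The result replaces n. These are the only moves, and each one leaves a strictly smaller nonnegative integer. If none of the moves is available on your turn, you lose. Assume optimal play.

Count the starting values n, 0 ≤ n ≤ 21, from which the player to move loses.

10

Use the standard recursion: the mover loses at a terminal position; elsewhere, the mover wins exactly when some move hands the opponent an L position.
n=0: no move → L
n=1: no move → L
n=2: →1(L), so W
n=3: →1(L), so W
n=4: →2(W), 3(W) — all W, so L
n=5: →4(L), so W
n=6: →4(L), so W
n=7: →6(W) only, which is W, so L
n=8: →4(L), so W
n=9: →3(W), 6(W), 8(W) — all W, so L
n=10: →9(L), so W
n=11: →10(W) only, which is W, so L
n=12: →4(L), so W
n=13: →12(W) only, which is W, so L
n=14: →7(L), so W
n=15: →5(W), 10(W), 12(W), 14(W) — all W, so L
n=16: →15(L), so W
n=17: →16(W) only, which is W, so L
n=18: →9(L), so W
n=19: →18(W) only, which is W, so L
n=20: →15(L), so W
n=21: →7(L), so W
L entries with 0 ≤ n ≤ 21: n = 0, 1, 4, 7, 9, 11, 13, 15, 17, 19; that makes 10.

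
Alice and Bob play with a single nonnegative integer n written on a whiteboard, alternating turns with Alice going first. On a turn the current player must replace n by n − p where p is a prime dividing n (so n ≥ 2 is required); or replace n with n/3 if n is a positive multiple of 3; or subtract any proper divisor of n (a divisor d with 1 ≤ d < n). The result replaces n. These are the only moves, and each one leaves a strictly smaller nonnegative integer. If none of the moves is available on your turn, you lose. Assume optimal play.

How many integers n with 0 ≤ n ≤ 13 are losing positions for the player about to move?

4

Classify positions by backward induction: terminal positions (no move available) are L. From any other position, the mover wins iff some move reaches an L.
n=0: no move → L
n=1: no move → L
n=2: can move to 0, which is L ⇒ W
n=3: can move to 0, which is L ⇒ W
n=4: moves to 2(W), 3(W); every one is W ⇒ L
n=5: can move to 0, which is L ⇒ W
n=6: can move to 4, which is L ⇒ W
n=7: can move to 0, which is L ⇒ W
n=8: can move to 4, which is L ⇒ W
n=9: moves to 3(W), 6(W), 8(W); every one is W ⇒ L
n=10: can move to 9, which is L ⇒ W
n=11: can move to 0, which is L ⇒ W
n=12: can move to 4, which is L ⇒ W
n=13: can move to 0, which is L ⇒ W
L entries with 0 ≤ n ≤ 13: n = 0, 1, 4, 9; that makes 4.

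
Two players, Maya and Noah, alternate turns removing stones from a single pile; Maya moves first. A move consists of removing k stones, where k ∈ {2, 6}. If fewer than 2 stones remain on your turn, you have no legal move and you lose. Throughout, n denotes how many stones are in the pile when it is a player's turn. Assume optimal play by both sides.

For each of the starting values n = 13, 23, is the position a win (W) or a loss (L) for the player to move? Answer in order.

Work bottom-up. With no move the player to move loses. Otherwise the position is W if at least one move leads to an L position for the opponent, and L if every move leads to a W.
n=0: no move → L
n=1: no move → L
n=2: reaches L-position 0 → W
n=3: reaches L-position 1 → W
n=4: only reaches 2(W), which is W → L
n=5: only reaches 3(W), which is W → L
n=6: reaches L-position 4 → W
n=7: reaches L-position 5 → W
n=8: only reaches 6(W), 2(W), all W → L
n=9: only reaches 7(W), 3(W), all W → L
n=10: reaches L-position 8 → W
n=11: reaches L-position 9 → W
n=12: only reaches 10(W), 6(W), all W → L
n=13: only reaches 11(W), 7(W), all W → L
n=14: reaches L-position 12 → W
n=15: reaches L-position 13 → W
n=16: only reaches 14(W), 10(W), all W → L
n=17: only reaches 15(W), 11(W), all W → L
n=18: reaches L-position 16 → W
n=19: reaches L-position 17 → W
n=20: only reaches 18(W), 14(W), all W → L
n=21: only reaches 19(W), 15(W), all W → L
n=22: reaches L-position 20 → W
n=23: reaches L-position 21 → W

13: L, 23: W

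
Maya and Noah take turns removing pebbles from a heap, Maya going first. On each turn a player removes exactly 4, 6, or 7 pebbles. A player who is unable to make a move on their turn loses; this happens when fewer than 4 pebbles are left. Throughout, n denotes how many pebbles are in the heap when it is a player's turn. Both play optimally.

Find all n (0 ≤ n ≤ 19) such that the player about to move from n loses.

0, 1, 2, 3, 11, 12, 13, 14

Build the W/L table. Terminal = L. A non-terminal position is W if it has a move to some L; otherwise it is L.
n=0: no move → L
n=1: no move → L
n=2: no move → L
n=3: no move → L
n=4: →0(L), so W
n=5: →1(L), so W
n=6: →2(L), so W
n=7: →3(L), so W
n=8: →2(L), so W
n=9: →3(L), so W
n=10: →3(L), so W
n=11: →7(W), 5(W), 4(W) — all W, so L
n=12: →8(W), 6(W), 5(W) — all W, so L
n=13: →9(W), 7(W), 6(W) — all W, so L
n=14: →10(W), 8(W), 7(W) — all W, so L
n=15: →11(L), so W
n=16: →12(L), so W
n=17: →13(L), so W
n=18: →14(L), so W
n=19: →13(L), so W
The losing starting values of n are exactly the entries labelled L in this table (8 of them).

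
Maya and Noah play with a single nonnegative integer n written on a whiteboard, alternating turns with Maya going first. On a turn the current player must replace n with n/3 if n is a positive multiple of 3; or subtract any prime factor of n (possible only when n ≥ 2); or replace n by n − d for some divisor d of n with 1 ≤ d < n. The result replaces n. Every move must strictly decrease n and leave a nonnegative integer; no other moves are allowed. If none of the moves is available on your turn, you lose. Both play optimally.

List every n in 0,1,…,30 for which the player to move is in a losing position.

Work bottom-up. With no move the player to move loses. Otherwise the position is W if at least one move leads to an L position for the opponent, and L if every move leads to a W.
n=0: no move → L
n=1: no move → L
n=2: →0(L), so W
n=3: →0(L), so W
n=4: →2(W), 3(W) — all W, so L
n=5: →0(L), so W
n=6: →4(L), so W
n=7: →0(L), so W
n=8: →4(L), so W
n=9: →3(W), 6(W), 8(W) — all W, so L
n=10: →9(L), so W
n=11: →0(L), so W
n=12: →4(L), so W
n=13: →0(L), so W
n=14: →7(W), 12(W), 13(W) — all W, so L
n=15: →14(L), so W
n=16: →14(L), so W
n=17: →0(L), so W
n=18: →9(L), so W
n=19: →0(L), so W
n=20: →10(W), 15(W), 16(W), 18(W), 19(W) — all W, so L
n=21: →14(L), so W
n=22: →20(L), so W
n=23: →0(L), so W
n=24: →20(L), so W
n=25: →20(L), so W
n=26: →13(W), 24(W), 25(W) — all W, so L
n=27: →9(L), so W
n=28: →14(L), so W
n=29: →0(L), so W
n=30: →20(L), so W
Reading off the rows marked L gives the requested list; there are 7 such values of n.

0, 1, 4, 9, 14, 20, 26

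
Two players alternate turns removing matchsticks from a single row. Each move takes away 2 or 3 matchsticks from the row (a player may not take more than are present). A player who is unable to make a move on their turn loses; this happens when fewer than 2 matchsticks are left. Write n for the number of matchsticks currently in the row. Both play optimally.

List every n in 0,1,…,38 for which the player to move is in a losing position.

Work bottom-up. With no move the player to move loses. Otherwise the position is W if at least one move leads to an L position for the opponent, and L if every move leads to a W.
n=0: no move → L
n=1: no move → L
n=2: W (go to 0, an L position)
n=3: W (go to 1, an L position)
n=4: W (go to 1, an L position)
n=5: L (options 3(W), 2(W) are all W)
n=6: L (options 4(W), 3(W) are all W)
n=7: W (go to 5, an L position)
n=8: W (go to 6, an L position)
n=9: W (go to 6, an L position)
n=10: L (options 8(W), 7(W) are all W)
n=11: L (options 9(W), 8(W) are all W)
n=12: W (go to 10, an L position)
n=13: W (go to 11, an L position)
n=14: W (go to 11, an L position)
n=15: L (options 13(W), 12(W) are all W)
n=16: L (options 14(W), 13(W) are all W)
n=17: W (go to 15, an L position)
n=18: W (go to 16, an L position)
n=19: W (go to 16, an L position)
n=20: L (options 18(W), 17(W) are all W)
n=21: L (options 19(W), 18(W) are all W)
n=22: W (go to 20, an L position)
n=23: W (go to 21, an L position)
n=24: W (go to 21, an L position)
n=25: L (options 23(W), 22(W) are all W)
n=26: L (options 24(W), 23(W) are all W)
n=27: W (go to 25, an L position)
n=28: W (go to 26, an L position)
n=29: W (go to 26, an L position)
n=30: L (options 28(W), 27(W) are all W)
n=31: L (options 29(W), 28(W) are all W)
n=32: W (go to 30, an L position)
n=33: W (go to 31, an L position)
n=34: W (go to 31, an L position)
n=35: L (options 33(W), 32(W) are all W)
n=36: L (options 34(W), 33(W) are all W)
n=37: W (go to 35, an L position)
n=38: W (go to 36, an L position)
The losing starting values of n are exactly the entries labelled L in this table (16 of them).

0, 1, 5, 6, 10, 11, 15, 16, 20, 21, 25, 26, 30, 31, 35, 36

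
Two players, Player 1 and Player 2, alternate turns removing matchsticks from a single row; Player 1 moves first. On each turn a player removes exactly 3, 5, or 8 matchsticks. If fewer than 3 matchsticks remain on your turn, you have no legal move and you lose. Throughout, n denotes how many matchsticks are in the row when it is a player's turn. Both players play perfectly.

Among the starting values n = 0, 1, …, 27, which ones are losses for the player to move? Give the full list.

0, 1, 2, 11, 12, 13, 22, 23, 24

Compute win/loss labels from the base case upward. A position with no move is L. Any other position is W if it can reach an L in one move, else L.
n=0: no move → L
n=1: no move → L
n=2: no move → L
n=3: →0(L), so W
n=4: →1(L), so W
n=5: →2(L), so W
n=6: →1(L), so W
n=7: →2(L), so W
n=8: →0(L), so W
n=9: →1(L), so W
n=10: →2(L), so W
n=11: →8(W), 6(W), 3(W) — all W, so L
n=12: →9(W), 7(W), 4(W) — all W, so L
n=13: →10(W), 8(W), 5(W) — all W, so L
n=14: →11(L), so W
n=15: →12(L), so W
n=16: →13(L), so W
n=17: →12(L), so W
n=18: →13(L), so W
n=19: →11(L), so W
n=20: →12(L), so W
n=21: →13(L), so W
n=22: →19(W), 17(W), 14(W) — all W, so L
n=23: →20(W), 18(W), 15(W) — all W, so L
n=24: →21(W), 19(W), 16(W) — all W, so L
n=25: →22(L), so W
n=26: →23(L), so W
n=27: →24(L), so W
Reading off the rows marked L gives the requested list; there are 9 such values of n.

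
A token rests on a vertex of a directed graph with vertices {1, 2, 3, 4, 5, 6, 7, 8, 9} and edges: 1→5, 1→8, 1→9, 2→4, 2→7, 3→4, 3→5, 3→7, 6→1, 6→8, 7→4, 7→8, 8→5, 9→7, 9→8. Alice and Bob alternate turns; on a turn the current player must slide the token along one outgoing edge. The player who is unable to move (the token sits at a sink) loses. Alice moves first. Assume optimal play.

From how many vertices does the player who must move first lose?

4

Work bottom-up. With no move the player to move loses. Otherwise the position is W if at least one move leads to an L position for the opponent, and L if every move leads to a W.
Every edge goes from a vertex to one that appears earlier in the order 4, 5, 8, 7, 9, 3, 2, 1, 6, so processing vertices in that order labels each vertex after all of its successors.
4: no outgoing edge → L
5: no outgoing edge → L
8: can move to 5, which is L ⇒ W
7: can move to 4, which is L ⇒ W
9: moves to 7(W), 8(W); every one is W ⇒ L
3: can move to 5, which is L ⇒ W
2: can move to 4, which is L ⇒ W
1: can move to 9, which is L ⇒ W
6: moves to 1(W), 8(W); every one is W ⇒ L
The L vertices are 4, 5, 6, 9; that is 4 in all.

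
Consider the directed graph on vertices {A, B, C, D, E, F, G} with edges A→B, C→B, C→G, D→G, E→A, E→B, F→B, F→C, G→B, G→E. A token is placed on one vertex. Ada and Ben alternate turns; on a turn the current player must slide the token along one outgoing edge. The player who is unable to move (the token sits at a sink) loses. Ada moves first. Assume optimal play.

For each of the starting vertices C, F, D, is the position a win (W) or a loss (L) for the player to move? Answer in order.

Use the standard recursion: the mover loses at a terminal position; elsewhere, the mover wins exactly when some move hands the opponent an L position.
Every edge goes from a vertex to one that appears earlier in the order B, A, E, G, D, C, F, so processing vertices in that order labels each vertex after all of its successors.
B: no outgoing edge → L
A: reaches L-position B → W
E: reaches L-position B → W
G: reaches L-position B → W
D: only reaches G(W), which is W → L
C: reaches L-position B → W
F: reaches L-position B → W

C: W, F: W, D: L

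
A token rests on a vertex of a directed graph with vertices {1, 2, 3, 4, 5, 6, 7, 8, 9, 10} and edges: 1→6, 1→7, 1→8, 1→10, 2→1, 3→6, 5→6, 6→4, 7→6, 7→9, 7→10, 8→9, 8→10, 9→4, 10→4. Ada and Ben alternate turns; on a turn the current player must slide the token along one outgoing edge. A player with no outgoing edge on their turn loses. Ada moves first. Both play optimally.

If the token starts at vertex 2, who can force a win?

Positions with no move are L. A position that does have a move is losing for the player to move precisely when every available move leads to a winning position for the opponent. Fill in the labels:
Every edge goes from a vertex to one that appears earlier in the order 4, 6, 9, 10, 8, 7, 1, 3, 2, 5, so processing vertices in that order labels each vertex after all of its successors.
4: no outgoing edge → L
6: W (go to 4, an L position)
9: W (go to 4, an L position)
10: W (go to 4, an L position)
8: L (options 10(W), 9(W) are all W)
7: L (options 10(W), 9(W), 6(W) are all W)
1: W (go to 7, an L position)
3: L (sole option 6(W) is W)
2: L (sole option 1(W) is W)
5: L (sole option 6(W) is W)
The starting position 2 is L: whatever Ada does, the opponent receives a W position.

Ben wins.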